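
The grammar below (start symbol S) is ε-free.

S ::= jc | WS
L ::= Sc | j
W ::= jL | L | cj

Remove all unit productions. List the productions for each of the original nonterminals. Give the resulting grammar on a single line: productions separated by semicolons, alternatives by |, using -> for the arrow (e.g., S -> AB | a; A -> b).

Unit productions: W->L.
Unit pairs (A ⇒* B via units): (W,L).
S: inherits non-unit rules of {S} → WS | jc.
L: inherits non-unit rules of {L} → Sc | j.
W: inherits non-unit rules of {L, W} → Sc | cj | j | jL.

S -> WS | jc; L -> j | Sc; W -> j | Sc | cj | jL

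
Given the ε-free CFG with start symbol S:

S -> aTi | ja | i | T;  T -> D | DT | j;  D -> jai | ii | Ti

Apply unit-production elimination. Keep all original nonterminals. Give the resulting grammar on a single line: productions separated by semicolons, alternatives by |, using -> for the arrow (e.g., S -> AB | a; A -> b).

S -> i | j | DT | Ti | ii | ja | aTi | jai; D -> Ti | ii | jai; T -> j | DT | Ti | ii | jai

Unit productions: S->T, T->D.
Unit pairs (A ⇒* B via units): (S,D), (S,T), (T,D).
S: inherits non-unit rules of {D, S, T} → DT | Ti | aTi | i | ii | j | ja | jai.
D: inherits non-unit rules of {D} → Ti | ii | jai.
T: inherits non-unit rules of {D, T} → DT | Ti | ii | j | jai.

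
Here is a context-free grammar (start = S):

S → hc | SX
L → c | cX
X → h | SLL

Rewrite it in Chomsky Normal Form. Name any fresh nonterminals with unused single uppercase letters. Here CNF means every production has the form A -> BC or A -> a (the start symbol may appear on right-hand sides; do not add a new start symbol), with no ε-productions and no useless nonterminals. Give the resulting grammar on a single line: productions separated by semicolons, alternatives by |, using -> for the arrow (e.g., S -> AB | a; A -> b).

S -> BA | SX; A -> c; B -> h; C -> LL; L -> c | AX; X -> h | SC

No ε-productions.
No unit productions to eliminate.
TERM: introduce A -> c, B -> h and substitute in every rule of length ≥2.
BIN: X -> SLL becomes X -> SC, C -> LL.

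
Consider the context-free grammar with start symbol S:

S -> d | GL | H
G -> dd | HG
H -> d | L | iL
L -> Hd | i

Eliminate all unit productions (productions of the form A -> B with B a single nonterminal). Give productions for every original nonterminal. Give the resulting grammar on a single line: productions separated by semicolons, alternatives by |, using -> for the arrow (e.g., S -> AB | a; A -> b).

Unit productions: H->L, S->H.
Unit pairs (A ⇒* B via units): (H,L), (S,H), (S,L).
S: inherits non-unit rules of {H, L, S} → GL | Hd | d | i | iL.
G: inherits non-unit rules of {G} → HG | dd.
H: inherits non-unit rules of {H, L} → Hd | d | i | iL.
L: inherits non-unit rules of {L} → Hd | i.

S -> d | i | GL | Hd | iL; G -> HG | dd; H -> d | i | Hd | iL; L -> i | Hd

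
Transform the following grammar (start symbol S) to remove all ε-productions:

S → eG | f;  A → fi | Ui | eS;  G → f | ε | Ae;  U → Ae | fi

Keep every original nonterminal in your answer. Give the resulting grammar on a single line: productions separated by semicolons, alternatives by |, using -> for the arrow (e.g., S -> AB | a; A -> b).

S -> e | f | eG; A -> Ui | eS | fi; G -> f | Ae; U -> Ae | fi

Nullable set: {G}.
S -> eG: G nullable, giving e | eG.
Drop G -> ε.
Unchanged (no nullable symbols): S -> f; A -> Ui; A -> eS; A -> fi; G -> Ae; G -> f; U -> Ae; U -> fi.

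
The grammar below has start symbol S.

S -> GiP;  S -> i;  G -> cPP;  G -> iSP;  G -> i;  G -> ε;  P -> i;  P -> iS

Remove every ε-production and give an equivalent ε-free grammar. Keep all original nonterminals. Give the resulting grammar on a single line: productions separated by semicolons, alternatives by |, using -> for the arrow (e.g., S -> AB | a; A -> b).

Nullable set: {G}.
S -> GiP: G nullable, giving GiP | iP.
Drop G -> ε.
Unchanged (no nullable symbols): S -> i; G -> cPP; G -> i; G -> iSP; P -> i; P -> iS.

S -> i | iP | GiP; G -> i | cPP | iSP; P -> i | iS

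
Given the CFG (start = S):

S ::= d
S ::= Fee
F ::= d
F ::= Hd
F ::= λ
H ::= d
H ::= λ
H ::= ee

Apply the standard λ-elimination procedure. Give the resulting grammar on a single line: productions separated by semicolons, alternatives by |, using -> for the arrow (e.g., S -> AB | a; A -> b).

S -> d | ee | Fee; F -> d | Hd; H -> d | ee

Nullable set: {F, H}.
S -> Fee: F nullable, giving Fee | ee.
Drop F -> λ.
F -> Hd: H nullable, giving Hd | d.
Drop H -> λ.
Unchanged (no nullable symbols): S -> d; F -> d; H -> d; H -> ee.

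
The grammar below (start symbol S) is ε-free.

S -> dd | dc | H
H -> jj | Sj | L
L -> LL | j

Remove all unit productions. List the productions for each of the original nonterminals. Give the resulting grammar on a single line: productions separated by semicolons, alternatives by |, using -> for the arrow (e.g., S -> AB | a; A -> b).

S -> j | LL | Sj | dc | dd | jj; H -> j | LL | Sj | jj; L -> j | LL

Unit productions: H->L, S->H.
Unit pairs (A ⇒* B via units): (H,L), (S,H), (S,L).
S: inherits non-unit rules of {H, L, S} → LL | Sj | dc | dd | j | jj.
H: inherits non-unit rules of {H, L} → LL | Sj | j | jj.
L: inherits non-unit rules of {L} → LL | j.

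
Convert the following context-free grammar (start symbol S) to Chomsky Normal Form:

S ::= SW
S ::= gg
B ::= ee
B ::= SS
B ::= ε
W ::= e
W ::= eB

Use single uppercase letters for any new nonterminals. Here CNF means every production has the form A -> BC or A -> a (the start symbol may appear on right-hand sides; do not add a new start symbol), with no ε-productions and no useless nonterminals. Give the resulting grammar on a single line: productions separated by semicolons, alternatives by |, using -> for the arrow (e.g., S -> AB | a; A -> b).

S -> CC | SW; A -> e; B -> AA | SS; C -> g; W -> e | AB

Nullable: {B}; after ε-elimination: S -> SW | gg; B -> SS | ee; W -> e | eB.
No unit productions to eliminate.
TERM: introduce A -> e, C -> g and substitute in every rule of length ≥2.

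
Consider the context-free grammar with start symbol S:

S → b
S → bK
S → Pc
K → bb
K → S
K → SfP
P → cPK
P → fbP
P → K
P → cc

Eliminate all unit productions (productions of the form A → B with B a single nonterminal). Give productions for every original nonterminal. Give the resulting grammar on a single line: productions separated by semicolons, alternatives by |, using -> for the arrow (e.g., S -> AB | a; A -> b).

S -> b | Pc | bK; K -> b | Pc | bK | bb | SfP; P -> b | Pc | bK | bb | cc | SfP | cPK | fbP

Unit productions: K->S, P->K.
Unit pairs (A ⇒* B via units): (K,S), (P,K), (P,S).
S: inherits non-unit rules of {S} → Pc | b | bK.
K: inherits non-unit rules of {K, S} → Pc | SfP | b | bK | bb.
P: inherits non-unit rules of {K, P, S} → Pc | SfP | b | bK | bb | cPK | cc | fbP.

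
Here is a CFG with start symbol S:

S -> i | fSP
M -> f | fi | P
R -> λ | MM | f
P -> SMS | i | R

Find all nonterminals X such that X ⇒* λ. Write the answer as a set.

{M, P, R}

Directly nullable (have an ε-rule): {R}.
P is nullable via P -> R (every symbol on the right is already known nullable).
M is nullable via M -> P (every symbol on the right is already known nullable).
Not nullable: S — each has a terminal in every rule's right-hand side or depends on a non-nullable symbol.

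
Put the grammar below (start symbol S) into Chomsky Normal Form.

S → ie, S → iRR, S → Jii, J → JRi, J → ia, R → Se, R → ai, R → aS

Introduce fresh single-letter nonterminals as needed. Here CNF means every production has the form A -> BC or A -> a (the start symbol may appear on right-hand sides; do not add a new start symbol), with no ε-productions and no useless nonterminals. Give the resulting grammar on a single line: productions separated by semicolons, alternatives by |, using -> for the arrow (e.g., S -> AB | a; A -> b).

No ε-productions.
No unit productions to eliminate.
TERM: introduce B -> a, C -> e, A -> i and substitute in every rule of length ≥2.
BIN: J -> JRA becomes J -> JD, D -> RA; S -> ARR becomes S -> AE, E -> RR; S -> JAA becomes S -> JF, F -> AA.

S -> AC | AE | JF; A -> i; B -> a; C -> e; D -> RA; E -> RR; F -> AA; J -> AB | JD; R -> BA | BS | SC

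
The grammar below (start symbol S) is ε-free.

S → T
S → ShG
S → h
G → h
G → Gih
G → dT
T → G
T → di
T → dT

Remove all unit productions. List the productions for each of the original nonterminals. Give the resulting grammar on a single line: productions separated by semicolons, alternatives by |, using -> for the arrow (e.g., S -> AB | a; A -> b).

S -> h | dT | di | Gih | ShG; G -> h | dT | Gih; T -> h | dT | di | Gih

Unit productions: S->T, T->G.
Unit pairs (A ⇒* B via units): (S,G), (S,T), (T,G).
S: inherits non-unit rules of {G, S, T} → Gih | ShG | dT | di | h.
G: inherits non-unit rules of {G} → Gih | dT | h.
T: inherits non-unit rules of {G, T} → Gih | dT | di | h.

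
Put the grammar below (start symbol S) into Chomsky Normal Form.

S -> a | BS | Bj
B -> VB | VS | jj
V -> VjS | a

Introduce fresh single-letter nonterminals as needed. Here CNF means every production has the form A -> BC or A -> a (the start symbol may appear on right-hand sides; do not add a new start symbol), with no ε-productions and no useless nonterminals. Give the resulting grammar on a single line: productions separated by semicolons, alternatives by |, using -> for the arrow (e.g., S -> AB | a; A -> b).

S -> a | BA | BS; A -> j; B -> AA | VB | VS; C -> AS; V -> a | VC

No ε-productions.
No unit productions to eliminate.
TERM: introduce A -> j and substitute in every rule of length ≥2.
BIN: V -> VAS becomes V -> VC, C -> AS.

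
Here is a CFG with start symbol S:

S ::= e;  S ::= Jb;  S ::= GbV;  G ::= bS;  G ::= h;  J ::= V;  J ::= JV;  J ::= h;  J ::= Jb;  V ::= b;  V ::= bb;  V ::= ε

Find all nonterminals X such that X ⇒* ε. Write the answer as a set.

{J, V}

Directly nullable (have an ε-rule): {V}.
J is nullable via J -> V (every symbol on the right is already known nullable).
Not nullable: G, S — each has a terminal in every rule's right-hand side or depends on a non-nullable symbol.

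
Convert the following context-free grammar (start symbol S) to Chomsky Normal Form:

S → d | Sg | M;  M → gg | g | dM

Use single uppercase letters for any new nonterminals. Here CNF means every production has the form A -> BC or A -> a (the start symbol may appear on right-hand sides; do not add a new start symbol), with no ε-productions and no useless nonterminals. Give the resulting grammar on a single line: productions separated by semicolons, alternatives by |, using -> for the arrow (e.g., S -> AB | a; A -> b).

No ε-productions.
After unit-elimination: S -> d | g | Sg | dM | gg; M -> g | dM | gg.
TERM: introduce A -> d, B -> g and substitute in every rule of length ≥2.

S -> d | g | AM | BB | SB; A -> d; B -> g; M -> g | AM | BB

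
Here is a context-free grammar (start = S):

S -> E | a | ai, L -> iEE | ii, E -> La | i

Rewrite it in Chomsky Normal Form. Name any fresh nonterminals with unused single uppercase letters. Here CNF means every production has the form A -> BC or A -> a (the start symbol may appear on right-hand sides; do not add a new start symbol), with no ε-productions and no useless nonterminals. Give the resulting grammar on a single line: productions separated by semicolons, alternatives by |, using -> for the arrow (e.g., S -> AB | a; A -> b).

No ε-productions.
After unit-elimination: S -> a | i | La | ai; E -> i | La; L -> ii | iEE.
TERM: introduce A -> a, B -> i and substitute in every rule of length ≥2.
BIN: L -> BEE becomes L -> BC, C -> EE.

S -> a | i | AB | LA; A -> a; B -> i; C -> EE; E -> i | LA; L -> BB | BC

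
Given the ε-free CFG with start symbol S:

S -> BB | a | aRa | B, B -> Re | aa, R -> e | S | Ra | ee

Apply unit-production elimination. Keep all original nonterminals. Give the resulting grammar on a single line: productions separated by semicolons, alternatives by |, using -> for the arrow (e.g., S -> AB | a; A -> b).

S -> a | BB | Re | aa | aRa; B -> Re | aa; R -> a | e | BB | Ra | Re | aa | ee | aRa

Unit productions: R->S, S->B.
Unit pairs (A ⇒* B via units): (R,B), (R,S), (S,B).
S: inherits non-unit rules of {B, S} → BB | Re | a | aRa | aa.
B: inherits non-unit rules of {B} → Re | aa.
R: inherits non-unit rules of {B, R, S} → BB | Ra | Re | a | aRa | aa | e | ee.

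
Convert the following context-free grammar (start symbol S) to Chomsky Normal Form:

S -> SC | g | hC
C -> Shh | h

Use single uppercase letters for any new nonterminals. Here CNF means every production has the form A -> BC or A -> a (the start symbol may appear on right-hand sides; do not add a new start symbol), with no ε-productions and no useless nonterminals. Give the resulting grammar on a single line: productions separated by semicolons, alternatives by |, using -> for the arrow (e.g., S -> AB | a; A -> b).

S -> g | AC | SC; A -> h; B -> AA; C -> h | SB

No ε-productions.
No unit productions to eliminate.
TERM: introduce A -> h and substitute in every rule of length ≥2.
BIN: C -> SAA becomes C -> SB, B -> AA.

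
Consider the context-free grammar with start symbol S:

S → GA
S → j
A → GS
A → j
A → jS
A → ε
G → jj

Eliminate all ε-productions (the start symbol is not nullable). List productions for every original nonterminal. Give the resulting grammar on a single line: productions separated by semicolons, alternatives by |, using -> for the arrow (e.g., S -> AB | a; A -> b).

S -> G | j | GA; A -> j | GS | jS; G -> jj

Nullable set: {A}.
S -> GA: A nullable, giving G | GA.
Drop A -> ε.
Unchanged (no nullable symbols): S -> j; A -> GS; A -> j; A -> jS; G -> jj.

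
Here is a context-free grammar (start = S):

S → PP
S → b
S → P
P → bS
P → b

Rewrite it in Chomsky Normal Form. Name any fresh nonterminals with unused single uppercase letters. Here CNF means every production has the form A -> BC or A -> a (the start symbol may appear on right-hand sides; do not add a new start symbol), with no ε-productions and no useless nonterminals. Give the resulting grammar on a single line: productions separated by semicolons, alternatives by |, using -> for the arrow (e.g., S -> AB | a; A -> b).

S -> b | AS | PP; A -> b; P -> b | AS

No ε-productions.
After unit-elimination: S -> b | PP | bS; P -> b | bS.
TERM: introduce A -> b and substitute in every rule of length ≥2.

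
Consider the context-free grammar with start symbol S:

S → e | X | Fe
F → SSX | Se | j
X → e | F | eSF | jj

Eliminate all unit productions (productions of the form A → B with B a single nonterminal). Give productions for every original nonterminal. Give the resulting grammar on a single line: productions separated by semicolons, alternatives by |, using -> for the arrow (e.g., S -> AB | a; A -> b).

Unit productions: S->X, X->F.
Unit pairs (A ⇒* B via units): (S,F), (S,X), (X,F).
S: inherits non-unit rules of {F, S, X} → Fe | SSX | Se | e | eSF | j | jj.
F: inherits non-unit rules of {F} → SSX | Se | j.
X: inherits non-unit rules of {F, X} → SSX | Se | e | eSF | j | jj.

S -> e | j | Fe | Se | jj | SSX | eSF; F -> j | Se | SSX; X -> e | j | Se | jj | SSX | eSF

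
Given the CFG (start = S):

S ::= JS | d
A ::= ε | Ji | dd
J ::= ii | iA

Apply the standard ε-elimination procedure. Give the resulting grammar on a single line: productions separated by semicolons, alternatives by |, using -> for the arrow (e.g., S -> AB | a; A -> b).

Nullable set: {A}.
Drop A -> ε.
J -> iA: A nullable, giving i | iA.
Unchanged (no nullable symbols): S -> JS; S -> d; A -> Ji; A -> dd; J -> ii.

S -> d | JS; A -> Ji | dd; J -> i | iA | ii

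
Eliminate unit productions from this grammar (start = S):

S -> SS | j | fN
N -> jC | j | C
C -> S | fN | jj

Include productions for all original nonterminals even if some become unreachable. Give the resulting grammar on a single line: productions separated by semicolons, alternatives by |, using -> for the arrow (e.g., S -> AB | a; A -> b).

S -> j | SS | fN; C -> j | SS | fN | jj; N -> j | SS | fN | jC | jj

Unit productions: C->S, N->C.
Unit pairs (A ⇒* B via units): (C,S), (N,C), (N,S).
S: inherits non-unit rules of {S} → SS | fN | j.
C: inherits non-unit rules of {C, S} → SS | fN | j | jj.
N: inherits non-unit rules of {C, N, S} → SS | fN | j | jC | jj.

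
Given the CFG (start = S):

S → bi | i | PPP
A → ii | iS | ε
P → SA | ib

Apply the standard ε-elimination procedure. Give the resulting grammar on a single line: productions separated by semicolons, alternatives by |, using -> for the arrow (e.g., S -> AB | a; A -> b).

Nullable set: {A}.
Drop A -> ε.
P -> SA: A nullable, giving S | SA.
Unchanged (no nullable symbols): S -> PPP; S -> bi; S -> i; A -> iS; A -> ii; P -> ib.

S -> i | bi | PPP; A -> iS | ii; P -> S | SA | ib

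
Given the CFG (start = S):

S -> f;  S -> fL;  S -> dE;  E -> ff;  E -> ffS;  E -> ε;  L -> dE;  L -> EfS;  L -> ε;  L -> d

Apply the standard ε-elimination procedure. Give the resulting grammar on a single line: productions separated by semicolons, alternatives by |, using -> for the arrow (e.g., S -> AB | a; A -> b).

Nullable set: {E, L}.
S -> dE: E nullable, giving d | dE.
S -> fL: L nullable, giving f | fL.
Drop E -> ε.
Drop L -> ε.
L -> EfS: E nullable, giving EfS | fS.
L -> dE: E nullable, giving d | dE.
Unchanged (no nullable symbols): S -> f; E -> ff; E -> ffS; L -> d.

S -> d | f | dE | fL; E -> ff | ffS; L -> d | dE | fS | EfS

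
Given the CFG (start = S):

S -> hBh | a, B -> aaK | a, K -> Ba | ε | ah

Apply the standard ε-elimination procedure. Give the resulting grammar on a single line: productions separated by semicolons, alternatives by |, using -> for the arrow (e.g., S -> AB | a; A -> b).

Nullable set: {K}.
B -> aaK: K nullable, giving aa | aaK.
Drop K -> ε.
Unchanged (no nullable symbols): S -> a; S -> hBh; B -> a; K -> Ba; K -> ah.

S -> a | hBh; B -> a | aa | aaK; K -> Ba | ah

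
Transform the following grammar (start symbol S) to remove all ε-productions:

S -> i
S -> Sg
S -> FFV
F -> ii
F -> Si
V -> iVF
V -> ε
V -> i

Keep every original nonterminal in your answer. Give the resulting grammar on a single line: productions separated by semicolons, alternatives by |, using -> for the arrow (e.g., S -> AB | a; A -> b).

Nullable set: {V}.
S -> FFV: V nullable, giving FF | FFV.
Drop V -> ε.
V -> iVF: V nullable, giving iF | iVF.
Unchanged (no nullable symbols): S -> Sg; S -> i; F -> Si; F -> ii; V -> i.

S -> i | FF | Sg | FFV; F -> Si | ii; V -> i | iF | iVF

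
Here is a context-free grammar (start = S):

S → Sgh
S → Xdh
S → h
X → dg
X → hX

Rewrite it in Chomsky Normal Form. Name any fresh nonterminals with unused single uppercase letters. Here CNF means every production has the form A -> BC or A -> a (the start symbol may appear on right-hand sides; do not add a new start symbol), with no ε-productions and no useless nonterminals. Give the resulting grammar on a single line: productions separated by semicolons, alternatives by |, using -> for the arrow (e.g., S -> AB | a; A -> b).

No ε-productions.
No unit productions to eliminate.
TERM: introduce C -> d, A -> g, B -> h and substitute in every rule of length ≥2.
BIN: S -> SAB becomes S -> SD, D -> AB; S -> XCB becomes S -> XE, E -> CB.

S -> h | SD | XE; A -> g; B -> h; C -> d; D -> AB; E -> CB; X -> BX | CA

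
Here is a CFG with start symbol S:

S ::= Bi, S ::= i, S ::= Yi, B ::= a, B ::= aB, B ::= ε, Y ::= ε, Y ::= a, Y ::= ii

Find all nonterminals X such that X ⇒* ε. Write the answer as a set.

{B, Y}

Directly nullable (have an ε-rule): {B, Y}.
Not nullable: S — each has a terminal in every rule's right-hand side or depends on a non-nullable symbol.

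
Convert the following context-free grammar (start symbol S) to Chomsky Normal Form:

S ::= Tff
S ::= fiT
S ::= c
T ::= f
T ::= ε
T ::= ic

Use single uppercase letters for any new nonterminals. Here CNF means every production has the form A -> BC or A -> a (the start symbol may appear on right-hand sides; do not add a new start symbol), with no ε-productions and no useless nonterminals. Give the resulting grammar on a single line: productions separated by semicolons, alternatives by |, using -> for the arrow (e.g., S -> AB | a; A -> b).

S -> c | AA | AB | AD | TE; A -> f; B -> i; C -> c; D -> BT; E -> AA; T -> f | BC

Nullable: {T}; after ε-elimination: S -> c | ff | fi | Tff | fiT; T -> f | ic.
No unit productions to eliminate.
TERM: introduce C -> c, A -> f, B -> i and substitute in every rule of length ≥2.
BIN: S -> ABT becomes S -> AD, D -> BT; S -> TAA becomes S -> TE, E -> AA.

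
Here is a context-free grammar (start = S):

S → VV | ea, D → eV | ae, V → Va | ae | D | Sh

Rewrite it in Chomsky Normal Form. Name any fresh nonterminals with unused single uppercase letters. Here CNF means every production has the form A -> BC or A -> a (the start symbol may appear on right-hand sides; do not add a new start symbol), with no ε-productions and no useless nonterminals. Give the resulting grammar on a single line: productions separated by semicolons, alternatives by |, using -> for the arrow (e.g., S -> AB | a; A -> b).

S -> BA | VV; A -> a; B -> e; C -> h; V -> AB | BV | SC | VA

No ε-productions.
After unit-elimination: S -> VV | ea; D -> ae | eV; V -> Sh | Va | ae | eV.
TERM: introduce A -> a, B -> e, C -> h and substitute in every rule of length ≥2.
Drop unreachable/unproductive: D.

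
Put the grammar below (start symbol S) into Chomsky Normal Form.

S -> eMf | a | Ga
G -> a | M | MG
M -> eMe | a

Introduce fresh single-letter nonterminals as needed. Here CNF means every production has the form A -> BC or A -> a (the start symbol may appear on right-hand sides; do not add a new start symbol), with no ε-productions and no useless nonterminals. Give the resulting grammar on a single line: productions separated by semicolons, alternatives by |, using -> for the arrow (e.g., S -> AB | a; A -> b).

S -> a | AF | GB; A -> e; B -> a; C -> f; D -> MA; E -> MA; F -> MC; G -> a | AD | MG; M -> a | AE

No ε-productions.
After unit-elimination: S -> a | Ga | eMf; G -> a | MG | eMe; M -> a | eMe.
TERM: introduce B -> a, A -> e, C -> f and substitute in every rule of length ≥2.
BIN: G -> AMA becomes G -> AD, D -> MA; M -> AMA becomes M -> AE, E -> MA; S -> AMC becomes S -> AF, F -> MC.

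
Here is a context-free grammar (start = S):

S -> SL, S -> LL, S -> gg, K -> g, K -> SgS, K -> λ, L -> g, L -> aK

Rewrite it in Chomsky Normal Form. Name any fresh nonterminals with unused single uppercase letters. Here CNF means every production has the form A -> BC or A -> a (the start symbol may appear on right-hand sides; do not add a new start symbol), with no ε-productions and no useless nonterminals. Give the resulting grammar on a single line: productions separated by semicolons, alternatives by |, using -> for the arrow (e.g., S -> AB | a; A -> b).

S -> AA | LL | SL; A -> g; B -> a; C -> AS; K -> g | SC; L -> a | g | BK

Nullable: {K}; after ε-elimination: S -> LL | SL | gg; K -> g | SgS; L -> a | g | aK.
No unit productions to eliminate.
TERM: introduce B -> a, A -> g and substitute in every rule of length ≥2.
BIN: K -> SAS becomes K -> SC, C -> AS.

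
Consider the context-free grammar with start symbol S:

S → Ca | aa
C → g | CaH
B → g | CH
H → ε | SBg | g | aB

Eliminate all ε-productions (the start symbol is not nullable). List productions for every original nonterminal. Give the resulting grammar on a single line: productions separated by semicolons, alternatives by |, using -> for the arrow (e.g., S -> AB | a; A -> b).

Nullable set: {H}.
B -> CH: H nullable, giving C | CH.
C -> CaH: H nullable, giving Ca | CaH.
Drop H -> ε.
Unchanged (no nullable symbols): S -> Ca; S -> aa; B -> g; C -> g; H -> SBg; H -> aB; H -> g.

S -> Ca | aa; B -> C | g | CH; C -> g | Ca | CaH; H -> g | aB | SBg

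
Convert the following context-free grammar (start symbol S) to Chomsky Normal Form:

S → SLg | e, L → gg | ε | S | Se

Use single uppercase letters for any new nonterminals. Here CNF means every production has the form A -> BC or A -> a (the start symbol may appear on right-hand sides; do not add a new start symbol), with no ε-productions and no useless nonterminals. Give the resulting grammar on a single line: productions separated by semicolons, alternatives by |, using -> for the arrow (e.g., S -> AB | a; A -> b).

S -> e | SA | SD; A -> g; B -> e; C -> LA; D -> LA; L -> e | AA | SA | SB | SC

Nullable: {L}; after ε-elimination: S -> e | Sg | SLg; L -> S | Se | gg.
After unit-elimination: S -> e | Sg | SLg; L -> e | Se | Sg | gg | SLg.
TERM: introduce B -> e, A -> g and substitute in every rule of length ≥2.
BIN: L -> SLA becomes L -> SC, C -> LA; S -> SLA becomes S -> SD, D -> LA.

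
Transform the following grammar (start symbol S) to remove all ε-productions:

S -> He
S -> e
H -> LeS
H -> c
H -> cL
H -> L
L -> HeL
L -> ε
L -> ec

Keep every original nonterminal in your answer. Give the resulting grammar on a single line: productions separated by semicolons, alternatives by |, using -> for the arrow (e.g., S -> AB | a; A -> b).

S -> e | He; H -> L | c | cL | eS | LeS; L -> e | He | eL | ec | HeL

Nullable set: {H, L}.
S -> He: H nullable, giving He | e.
H -> L: L nullable, giving L.
H -> LeS: L nullable, giving LeS | eS.
H -> cL: L nullable, giving c | cL.
Drop L -> ε.
L -> HeL: H, L nullable, giving He | HeL | e | eL.
Unchanged (no nullable symbols): S -> e; H -> c; L -> ec.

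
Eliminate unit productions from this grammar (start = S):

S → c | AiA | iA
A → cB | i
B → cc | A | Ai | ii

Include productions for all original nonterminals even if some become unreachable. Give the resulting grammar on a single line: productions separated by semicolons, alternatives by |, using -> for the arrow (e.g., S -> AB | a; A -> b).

S -> c | iA | AiA; A -> i | cB; B -> i | Ai | cB | cc | ii

Unit productions: B->A.
Unit pairs (A ⇒* B via units): (B,A).
S: inherits non-unit rules of {S} → AiA | c | iA.
A: inherits non-unit rules of {A} → cB | i.
B: inherits non-unit rules of {A, B} → Ai | cB | cc | i | ii.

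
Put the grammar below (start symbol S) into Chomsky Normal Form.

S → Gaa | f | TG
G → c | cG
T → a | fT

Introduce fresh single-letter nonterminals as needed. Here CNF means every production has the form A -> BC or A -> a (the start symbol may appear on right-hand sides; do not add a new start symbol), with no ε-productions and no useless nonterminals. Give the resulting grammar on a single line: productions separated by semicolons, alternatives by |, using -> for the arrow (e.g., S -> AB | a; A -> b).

No ε-productions.
No unit productions to eliminate.
TERM: introduce B -> a, A -> c, C -> f and substitute in every rule of length ≥2.
BIN: S -> GBB becomes S -> GD, D -> BB.

S -> f | GD | TG; A -> c; B -> a; C -> f; D -> BB; G -> c | AG; T -> a | CT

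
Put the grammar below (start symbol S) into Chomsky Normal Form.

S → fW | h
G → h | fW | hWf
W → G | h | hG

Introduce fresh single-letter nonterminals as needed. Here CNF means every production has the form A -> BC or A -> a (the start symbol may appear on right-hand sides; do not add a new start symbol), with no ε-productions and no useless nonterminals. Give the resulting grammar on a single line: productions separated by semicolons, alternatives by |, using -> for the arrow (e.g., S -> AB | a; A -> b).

No ε-productions.
After unit-elimination: S -> h | fW; G -> h | fW | hWf; W -> h | fW | hG | hWf.
TERM: introduce A -> f, B -> h and substitute in every rule of length ≥2.
BIN: G -> BWA becomes G -> BC, C -> WA; W -> BWA becomes W -> BD, D -> WA.

S -> h | AW; A -> f; B -> h; C -> WA; D -> WA; G -> h | AW | BC; W -> h | AW | BD | BG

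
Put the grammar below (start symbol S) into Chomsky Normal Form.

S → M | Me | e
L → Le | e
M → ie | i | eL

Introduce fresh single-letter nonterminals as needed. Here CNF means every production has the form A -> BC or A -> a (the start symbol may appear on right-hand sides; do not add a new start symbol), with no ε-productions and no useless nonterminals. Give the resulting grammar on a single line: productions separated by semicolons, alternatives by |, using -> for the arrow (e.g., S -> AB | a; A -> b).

S -> e | i | AL | BA | MA; A -> e; B -> i; L -> e | LA; M -> i | AL | BA

No ε-productions.
After unit-elimination: S -> e | i | Me | eL | ie; L -> e | Le; M -> i | eL | ie.
TERM: introduce A -> e, B -> i and substitute in every rule of length ≥2.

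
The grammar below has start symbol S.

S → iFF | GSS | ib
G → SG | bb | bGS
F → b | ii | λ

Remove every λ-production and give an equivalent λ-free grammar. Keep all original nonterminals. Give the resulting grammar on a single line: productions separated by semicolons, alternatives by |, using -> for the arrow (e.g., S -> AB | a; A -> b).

S -> i | iF | ib | GSS | iFF; F -> b | ii; G -> SG | bb | bGS

Nullable set: {F}.
S -> iFF: F, F nullable, giving i | iF | iFF.
Drop F -> λ.
Unchanged (no nullable symbols): S -> GSS; S -> ib; F -> b; F -> ii; G -> SG; G -> bGS; G -> bb.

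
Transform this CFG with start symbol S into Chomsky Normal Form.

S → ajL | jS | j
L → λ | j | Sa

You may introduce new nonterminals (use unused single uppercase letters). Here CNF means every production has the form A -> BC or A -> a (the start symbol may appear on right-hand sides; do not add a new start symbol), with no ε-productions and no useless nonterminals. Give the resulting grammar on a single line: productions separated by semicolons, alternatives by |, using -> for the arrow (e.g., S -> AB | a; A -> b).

S -> j | AB | AC | BS; A -> a; B -> j; C -> BL; L -> j | SA

Nullable: {L}; after ε-elimination: S -> j | aj | jS | ajL; L -> j | Sa.
No unit productions to eliminate.
TERM: introduce A -> a, B -> j and substitute in every rule of length ≥2.
BIN: S -> ABL becomes S -> AC, C -> BL.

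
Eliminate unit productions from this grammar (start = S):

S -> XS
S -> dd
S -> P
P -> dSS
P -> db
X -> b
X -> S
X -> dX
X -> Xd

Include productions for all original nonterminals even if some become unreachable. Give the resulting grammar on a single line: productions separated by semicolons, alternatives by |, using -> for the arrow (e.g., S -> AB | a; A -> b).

Unit productions: S->P, X->S.
Unit pairs (A ⇒* B via units): (S,P), (X,P), (X,S).
S: inherits non-unit rules of {P, S} → XS | dSS | db | dd.
P: inherits non-unit rules of {P} → dSS | db.
X: inherits non-unit rules of {P, S, X} → XS | Xd | b | dSS | dX | db | dd.

S -> XS | db | dd | dSS; P -> db | dSS; X -> b | XS | Xd | dX | db | dd | dSS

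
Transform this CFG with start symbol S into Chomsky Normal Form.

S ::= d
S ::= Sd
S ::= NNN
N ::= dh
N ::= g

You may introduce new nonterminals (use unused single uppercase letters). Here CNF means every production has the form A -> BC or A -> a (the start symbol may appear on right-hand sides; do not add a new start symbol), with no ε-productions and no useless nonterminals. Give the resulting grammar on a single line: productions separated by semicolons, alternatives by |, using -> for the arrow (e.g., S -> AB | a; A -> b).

No ε-productions.
No unit productions to eliminate.
TERM: introduce A -> d, B -> h and substitute in every rule of length ≥2.
BIN: S -> NNN becomes S -> NC, C -> NN.

S -> d | NC | SA; A -> d; B -> h; C -> NN; N -> g | AB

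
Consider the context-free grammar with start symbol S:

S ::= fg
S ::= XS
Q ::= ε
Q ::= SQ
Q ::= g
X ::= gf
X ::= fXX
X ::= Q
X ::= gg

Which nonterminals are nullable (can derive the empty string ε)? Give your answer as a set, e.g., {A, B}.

{Q, X}

Directly nullable (have an ε-rule): {Q}.
X is nullable via X -> Q (every symbol on the right is already known nullable).
Not nullable: S — each has a terminal in every rule's right-hand side or depends on a non-nullable symbol.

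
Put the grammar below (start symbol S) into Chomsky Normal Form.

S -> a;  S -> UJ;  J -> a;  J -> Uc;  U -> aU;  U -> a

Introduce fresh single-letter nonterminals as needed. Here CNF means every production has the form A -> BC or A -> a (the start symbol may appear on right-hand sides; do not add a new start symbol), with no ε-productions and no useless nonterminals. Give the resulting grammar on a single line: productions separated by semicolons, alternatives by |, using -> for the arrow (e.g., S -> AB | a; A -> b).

No ε-productions.
No unit productions to eliminate.
TERM: introduce B -> a, A -> c and substitute in every rule of length ≥2.

S -> a | UJ; A -> c; B -> a; J -> a | UA; U -> a | BU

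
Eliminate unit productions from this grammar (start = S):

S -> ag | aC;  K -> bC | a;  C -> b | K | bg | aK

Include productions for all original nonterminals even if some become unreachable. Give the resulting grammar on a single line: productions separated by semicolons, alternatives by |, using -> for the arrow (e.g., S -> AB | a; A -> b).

S -> aC | ag; C -> a | b | aK | bC | bg; K -> a | bC

Unit productions: C->K.
Unit pairs (A ⇒* B via units): (C,K).
S: inherits non-unit rules of {S} → aC | ag.
C: inherits non-unit rules of {C, K} → a | aK | b | bC | bg.
K: inherits non-unit rules of {K} → a | bC.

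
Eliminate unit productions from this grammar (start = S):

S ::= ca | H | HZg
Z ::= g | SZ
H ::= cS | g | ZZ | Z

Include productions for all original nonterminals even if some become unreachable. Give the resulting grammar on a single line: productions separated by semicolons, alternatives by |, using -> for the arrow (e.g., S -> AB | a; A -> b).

Unit productions: H->Z, S->H.
Unit pairs (A ⇒* B via units): (H,Z), (S,H), (S,Z).
S: inherits non-unit rules of {H, S, Z} → HZg | SZ | ZZ | cS | ca | g.
H: inherits non-unit rules of {H, Z} → SZ | ZZ | cS | g.
Z: inherits non-unit rules of {Z} → SZ | g.

S -> g | SZ | ZZ | cS | ca | HZg; H -> g | SZ | ZZ | cS; Z -> g | SZ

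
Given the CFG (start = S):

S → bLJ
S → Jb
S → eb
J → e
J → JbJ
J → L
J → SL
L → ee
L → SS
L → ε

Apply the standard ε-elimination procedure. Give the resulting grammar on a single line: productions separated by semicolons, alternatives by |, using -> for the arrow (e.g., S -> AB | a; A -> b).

S -> b | Jb | bJ | bL | eb | bLJ; J -> L | S | b | e | Jb | SL | bJ | JbJ; L -> SS | ee

Nullable set: {J, L}.
S -> Jb: J nullable, giving Jb | b.
S -> bLJ: L, J nullable, giving b | bJ | bL | bLJ.
J -> JbJ: J, J nullable, giving Jb | JbJ | b | bJ.
J -> L: L nullable, giving L.
J -> SL: L nullable, giving S | SL.
Drop L -> ε.
Unchanged (no nullable symbols): S -> eb; J -> e; L -> SS; L -> ee.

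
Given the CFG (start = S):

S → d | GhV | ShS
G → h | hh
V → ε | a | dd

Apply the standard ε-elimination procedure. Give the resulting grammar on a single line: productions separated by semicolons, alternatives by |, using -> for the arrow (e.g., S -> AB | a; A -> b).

S -> d | Gh | GhV | ShS; G -> h | hh; V -> a | dd

Nullable set: {V}.
S -> GhV: V nullable, giving Gh | GhV.
Drop V -> ε.
Unchanged (no nullable symbols): S -> ShS; S -> d; G -> h; G -> hh; V -> a; V -> dd.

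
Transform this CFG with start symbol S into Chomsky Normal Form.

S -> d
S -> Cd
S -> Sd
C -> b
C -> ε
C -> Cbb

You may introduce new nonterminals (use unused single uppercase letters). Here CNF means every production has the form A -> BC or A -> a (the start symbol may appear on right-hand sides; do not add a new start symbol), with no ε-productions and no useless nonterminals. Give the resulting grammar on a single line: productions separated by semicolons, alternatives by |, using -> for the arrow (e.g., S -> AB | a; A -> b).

S -> d | CB | SB; A -> b; B -> d; C -> b | AA | CD; D -> AA

Nullable: {C}; after ε-elimination: S -> d | Cd | Sd; C -> b | bb | Cbb.
No unit productions to eliminate.
TERM: introduce A -> b, B -> d and substitute in every rule of length ≥2.
BIN: C -> CAA becomes C -> CD, D -> AA.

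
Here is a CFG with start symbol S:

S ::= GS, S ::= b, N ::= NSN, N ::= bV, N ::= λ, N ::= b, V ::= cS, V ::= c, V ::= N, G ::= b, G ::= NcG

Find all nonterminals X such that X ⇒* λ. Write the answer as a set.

{N, V}

Directly nullable (have an ε-rule): {N}.
V is nullable via V -> N (every symbol on the right is already known nullable).
Not nullable: G, S — each has a terminal in every rule's right-hand side or depends on a non-nullable symbol.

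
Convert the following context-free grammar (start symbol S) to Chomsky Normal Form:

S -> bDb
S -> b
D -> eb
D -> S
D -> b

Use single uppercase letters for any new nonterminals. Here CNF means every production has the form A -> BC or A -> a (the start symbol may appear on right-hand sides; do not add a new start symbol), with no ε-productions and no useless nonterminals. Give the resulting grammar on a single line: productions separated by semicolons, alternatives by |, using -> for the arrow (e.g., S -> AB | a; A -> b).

S -> b | AE; A -> b; B -> e; C -> DA; D -> b | AC | BA; E -> DA

No ε-productions.
After unit-elimination: S -> b | bDb; D -> b | eb | bDb.
TERM: introduce A -> b, B -> e and substitute in every rule of length ≥2.
BIN: D -> ADA becomes D -> AC, C -> DA; S -> ADA becomes S -> AE, E -> DA.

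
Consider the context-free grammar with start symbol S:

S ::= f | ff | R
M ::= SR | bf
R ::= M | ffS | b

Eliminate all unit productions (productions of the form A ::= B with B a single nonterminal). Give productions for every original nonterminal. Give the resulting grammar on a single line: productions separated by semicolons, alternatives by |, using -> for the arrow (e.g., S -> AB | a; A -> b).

Unit productions: R->M, S->R.
Unit pairs (A ⇒* B via units): (R,M), (S,M), (S,R).
S: inherits non-unit rules of {M, R, S} → SR | b | bf | f | ff | ffS.
M: inherits non-unit rules of {M} → SR | bf.
R: inherits non-unit rules of {M, R} → SR | b | bf | ffS.

S -> b | f | SR | bf | ff | ffS; M -> SR | bf; R -> b | SR | bf | ffS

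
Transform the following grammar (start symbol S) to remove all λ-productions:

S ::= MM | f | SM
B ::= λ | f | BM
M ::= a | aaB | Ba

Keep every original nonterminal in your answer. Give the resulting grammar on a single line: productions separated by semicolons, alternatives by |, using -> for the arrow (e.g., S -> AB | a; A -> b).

Nullable set: {B}.
Drop B -> λ.
B -> BM: B nullable, giving BM | M.
M -> Ba: B nullable, giving Ba | a.
M -> aaB: B nullable, giving aa | aaB.
Unchanged (no nullable symbols): S -> MM; S -> SM; S -> f; B -> f; M -> a.

S -> f | MM | SM; B -> M | f | BM; M -> a | Ba | aa | aaB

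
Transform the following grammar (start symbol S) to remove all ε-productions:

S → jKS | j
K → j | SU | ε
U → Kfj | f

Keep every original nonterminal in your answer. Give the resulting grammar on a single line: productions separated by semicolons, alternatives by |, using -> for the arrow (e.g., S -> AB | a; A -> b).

Nullable set: {K}.
S -> jKS: K nullable, giving jKS | jS.
Drop K -> ε.
U -> Kfj: K nullable, giving Kfj | fj.
Unchanged (no nullable symbols): S -> j; K -> SU; K -> j; U -> f.

S -> j | jS | jKS; K -> j | SU; U -> f | fj | Kfj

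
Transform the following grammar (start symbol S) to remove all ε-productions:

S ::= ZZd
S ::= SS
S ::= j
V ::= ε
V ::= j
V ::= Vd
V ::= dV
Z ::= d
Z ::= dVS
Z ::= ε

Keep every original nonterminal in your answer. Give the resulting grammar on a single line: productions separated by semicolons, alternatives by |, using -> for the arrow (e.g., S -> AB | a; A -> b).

S -> d | j | SS | Zd | ZZd; V -> d | j | Vd | dV; Z -> d | dS | dVS

Nullable set: {V, Z}.
S -> ZZd: Z, Z nullable, giving ZZd | Zd | d.
Drop V -> ε.
V -> Vd: V nullable, giving Vd | d.
V -> dV: V nullable, giving d | dV.
Drop Z -> ε.
Z -> dVS: V nullable, giving dS | dVS.
Unchanged (no nullable symbols): S -> SS; S -> j; V -> j; Z -> d.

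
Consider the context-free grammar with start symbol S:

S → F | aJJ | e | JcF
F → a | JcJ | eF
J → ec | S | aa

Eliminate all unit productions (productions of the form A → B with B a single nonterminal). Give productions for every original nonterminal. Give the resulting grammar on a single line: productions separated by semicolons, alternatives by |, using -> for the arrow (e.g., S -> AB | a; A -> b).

Unit productions: J->S, S->F.
Unit pairs (A ⇒* B via units): (J,F), (J,S), (S,F).
S: inherits non-unit rules of {F, S} → JcF | JcJ | a | aJJ | e | eF.
F: inherits non-unit rules of {F} → JcJ | a | eF.
J: inherits non-unit rules of {F, J, S} → JcF | JcJ | a | aJJ | aa | e | eF | ec.

S -> a | e | eF | JcF | JcJ | aJJ; F -> a | eF | JcJ; J -> a | e | aa | eF | ec | JcF | JcJ | aJJ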